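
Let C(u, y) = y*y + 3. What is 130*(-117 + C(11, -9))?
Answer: -4290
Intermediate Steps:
C(u, y) = 3 + y² (C(u, y) = y² + 3 = 3 + y²)
130*(-117 + C(11, -9)) = 130*(-117 + (3 + (-9)²)) = 130*(-117 + (3 + 81)) = 130*(-117 + 84) = 130*(-33) = -4290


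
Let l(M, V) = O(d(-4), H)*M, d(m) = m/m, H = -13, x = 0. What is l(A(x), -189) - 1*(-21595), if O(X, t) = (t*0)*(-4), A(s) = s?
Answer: 21595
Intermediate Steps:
d(m) = 1
O(X, t) = 0 (O(X, t) = 0*(-4) = 0)
l(M, V) = 0 (l(M, V) = 0*M = 0)
l(A(x), -189) - 1*(-21595) = 0 - 1*(-21595) = 0 + 21595 = 21595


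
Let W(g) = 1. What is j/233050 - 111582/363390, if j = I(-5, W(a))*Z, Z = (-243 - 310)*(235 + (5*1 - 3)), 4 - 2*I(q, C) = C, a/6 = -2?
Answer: -82230861/71466700 ≈ -1.1506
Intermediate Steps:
a = -12 (a = 6*(-2) = -12)
I(q, C) = 2 - C/2
Z = -131061 (Z = -553*(235 + (5 - 3)) = -553*(235 + 2) = -553*237 = -131061)
j = -393183/2 (j = (2 - 1/2*1)*(-131061) = (2 - 1/2)*(-131061) = (3/2)*(-131061) = -393183/2 ≈ -1.9659e+5)
j/233050 - 111582/363390 = -393183/2/233050 - 111582/363390 = -393183/2*1/233050 - 111582*1/363390 = -4977/5900 - 18597/60565 = -82230861/71466700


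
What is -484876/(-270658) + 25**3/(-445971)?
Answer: 106005801673/60352809459 ≈ 1.7564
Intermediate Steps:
-484876/(-270658) + 25**3/(-445971) = -484876*(-1/270658) + 15625*(-1/445971) = 242438/135329 - 15625/445971 = 106005801673/60352809459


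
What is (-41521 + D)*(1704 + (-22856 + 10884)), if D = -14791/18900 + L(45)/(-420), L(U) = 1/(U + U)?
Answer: 447662947129/1050 ≈ 4.2635e+8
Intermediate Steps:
L(U) = 1/(2*U)
D = -3287/4200 (D = -14791/18900 + ((1/2)/45)/(-420) = -14791*1/18900 + ((1/2)*(1/45))*(-1/420) = -2113/2700 + (1/90)*(-1/420) = -2113/2700 - 1/37800 = -3287/4200 ≈ -0.78262)
(-41521 + D)*(1704 + (-22856 + 10884)) = (-41521 - 3287/4200)*(1704 + (-22856 + 10884)) = -174391487*(1704 - 11972)/4200 = -174391487/4200*(-10268) = 447662947129/1050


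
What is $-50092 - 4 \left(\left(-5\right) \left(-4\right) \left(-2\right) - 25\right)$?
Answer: $-49832$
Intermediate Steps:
$-50092 - 4 \left(\left(-5\right) \left(-4\right) \left(-2\right) - 25\right) = -50092 - 4 \left(20 \left(-2\right) - 25\right) = -50092 - 4 \left(-40 - 25\right) = -50092 - 4 \left(-65\right) = -50092 - -260 = -50092 + 260 = -49832$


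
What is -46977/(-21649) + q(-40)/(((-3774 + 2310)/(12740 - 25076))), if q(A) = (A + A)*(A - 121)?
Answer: 143326173277/1320589 ≈ 1.0853e+5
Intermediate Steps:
q(A) = 2*A*(-121 + A) (q(A) = (2*A)*(-121 + A) = 2*A*(-121 + A))
-46977/(-21649) + q(-40)/(((-3774 + 2310)/(12740 - 25076))) = -46977/(-21649) + (2*(-40)*(-121 - 40))/(((-3774 + 2310)/(12740 - 25076))) = -46977*(-1/21649) + (2*(-40)*(-161))/((-1464/(-12336))) = 46977/21649 + 12880/((-1464*(-1/12336))) = 46977/21649 + 12880/(61/514) = 46977/21649 + 12880*(514/61) = 46977/21649 + 6620320/61 = 143326173277/1320589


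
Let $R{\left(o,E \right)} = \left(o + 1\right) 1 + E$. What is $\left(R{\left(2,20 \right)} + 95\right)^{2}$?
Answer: $13924$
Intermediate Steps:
$R{\left(o,E \right)} = 1 + E + o$ ($R{\left(o,E \right)} = \left(1 + o\right) 1 + E = \left(1 + o\right) + E = 1 + E + o$)
$\left(R{\left(2,20 \right)} + 95\right)^{2} = \left(\left(1 + 20 + 2\right) + 95\right)^{2} = \left(23 + 95\right)^{2} = 118^{2} = 13924$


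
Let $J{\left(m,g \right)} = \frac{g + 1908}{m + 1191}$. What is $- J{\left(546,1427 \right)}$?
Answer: $- \frac{3335}{1737} \approx -1.92$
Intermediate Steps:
$J{\left(m,g \right)} = \frac{1908 + g}{1191 + m}$
$- J{\left(546,1427 \right)} = - \frac{1908 + 1427}{1191 + 546} = - \frac{3335}{1737}$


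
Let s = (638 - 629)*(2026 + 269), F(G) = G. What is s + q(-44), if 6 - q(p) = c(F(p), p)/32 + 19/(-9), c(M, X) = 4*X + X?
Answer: 1488239/72 ≈ 20670.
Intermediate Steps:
c(M, X) = 5*X
s = 20655 (s = 9*2295 = 20655)
q(p) = 73/9 - 5*p/32 (q(p) = 6 - ((5*p)/32 + 19/(-9)) = 6 - ((5*p)*(1/32) + 19*(-1/9)) = 6 - (5*p/32 - 19/9) = 6 - (-19/9 + 5*p/32) = 6 + (19/9 - 5*p/32) = 73/9 - 5*p/32)
s + q(-44) = 20655 + (73/9 - 5/32*(-44)) = 20655 + (73/9 + 55/8) = 20655 + 1079/72 = 1488239/72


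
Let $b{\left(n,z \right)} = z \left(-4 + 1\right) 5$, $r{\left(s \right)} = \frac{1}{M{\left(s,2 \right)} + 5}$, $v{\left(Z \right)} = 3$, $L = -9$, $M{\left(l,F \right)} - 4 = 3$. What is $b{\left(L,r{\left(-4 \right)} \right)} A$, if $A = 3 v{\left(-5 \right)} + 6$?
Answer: $- \frac{75}{4} \approx -18.75$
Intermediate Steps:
$M{\left(l,F \right)} = 7$ ($M{\left(l,F \right)} = 4 + 3 = 7$)
$r{\left(s \right)} = \frac{1}{12}$ ($r{\left(s \right)} = \frac{1}{7 + 5} = \frac{1}{12}$)
$b{\left(n,z \right)} = - 15 z$ ($b{\left(n,z \right)} = z \left(\left(-3\right) 5\right) = z \left(-15\right) = - 15 z$)
$A = 15$ ($A = 3 \cdot 3 + 6 = 9 + 6 = 15$)
$b{\left(L,r{\left(-4 \right)} \right)} A = \left(-15\right) \frac{1}{12} \cdot 15 = \left(- \frac{5}{4}\right) 15 = - \frac{75}{4}$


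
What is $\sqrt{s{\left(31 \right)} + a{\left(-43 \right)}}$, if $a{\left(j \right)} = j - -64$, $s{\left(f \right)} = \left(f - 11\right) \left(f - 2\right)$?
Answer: $\sqrt{601} \approx 24.515$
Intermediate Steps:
$s{\left(f \right)} = \left(-11 + f\right) \left(-2 + f\right)$
$a{\left(j \right)} = 64 + j$ ($a{\left(j \right)} = j + 64 = 64 + j$)
$\sqrt{s{\left(31 \right)} + a{\left(-43 \right)}} = \sqrt{\left(22 + 31^{2} - 403\right) + \left(64 - 43\right)} = \sqrt{\left(22 + 961 - 403\right) + 21} = \sqrt{580 + 21} = \sqrt{601}$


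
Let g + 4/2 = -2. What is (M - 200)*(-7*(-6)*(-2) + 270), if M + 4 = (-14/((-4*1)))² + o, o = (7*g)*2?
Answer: -92163/2 ≈ -46082.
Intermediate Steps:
g = -4 (g = -2 - 2 = -4)
o = -56 (o = (7*(-4))*2 = -28*2 = -56)
M = -191/4 (M = -4 + ((-14/((-4*1)))² - 56) = -4 + ((-14/(-4))² - 56) = -4 + ((-14*(-¼))² - 56) = -4 + ((7/2)² - 56) = -4 + (49/4 - 56) = -4 - 175/4 = -191/4 ≈ -47.750)
(M - 200)*(-7*(-6)*(-2) + 270) = (-191/4 - 200)*(-7*(-6)*(-2) + 270) = -991*(42*(-2) + 270)/4 = -991*(-84 + 270)/4 = -991/4*186 = -92163/2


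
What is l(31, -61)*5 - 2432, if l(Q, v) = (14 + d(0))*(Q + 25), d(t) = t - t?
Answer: 1488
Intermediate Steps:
d(t) = 0
l(Q, v) = 350 + 14*Q (l(Q, v) = (14 + 0)*(Q + 25) = 14*(25 + Q) = 350 + 14*Q)
l(31, -61)*5 - 2432 = (350 + 14*31)*5 - 2432 = (350 + 434)*5 - 2432 = 784*5 - 2432 = 3920 - 2432 = 1488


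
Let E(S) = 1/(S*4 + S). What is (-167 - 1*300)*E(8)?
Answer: -467/40 ≈ -11.675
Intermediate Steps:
E(S) = 1/(5*S) (E(S) = 1/(4*S + S) = 1/(5*S))
(-167 - 1*300)*E(8) = (-167 - 1*300)*((⅕)/8) = (-167 - 300)*((⅕)*(⅛)) = -467*1/40 = -467/40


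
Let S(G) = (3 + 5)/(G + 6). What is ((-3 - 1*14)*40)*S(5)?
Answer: -5440/11 ≈ -494.55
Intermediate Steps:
S(G) = 8/(6 + G)
((-3 - 1*14)*40)*S(5) = ((-3 - 1*14)*40)*(8/(6 + 5)) = ((-3 - 14)*40)*(8/11) = (-17*40)*(8*(1/11)) = -680*8/11 = -5440/11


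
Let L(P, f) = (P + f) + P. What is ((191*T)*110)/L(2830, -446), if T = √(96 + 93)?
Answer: 955*√21/79 ≈ 55.397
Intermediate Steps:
L(P, f) = f + 2*P
T = 3*√21 (T = √189 = 3*√21 ≈ 13.748)
((191*T)*110)/L(2830, -446) = ((191*(3*√21))*110)/(-446 + 2*2830) = ((573*√21)*110)/(-446 + 5660) = (63030*√21)/5214 = (63030*√21)*(1/5214) = 955*√21/79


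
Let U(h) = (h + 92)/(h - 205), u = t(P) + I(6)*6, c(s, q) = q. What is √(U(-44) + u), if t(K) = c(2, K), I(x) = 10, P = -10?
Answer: √343122/83 ≈ 7.0574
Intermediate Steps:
t(K) = K
u = 50 (u = -10 + 10*6 = -10 + 60 = 50)
U(h) = (92 + h)/(-205 + h)
√(U(-44) + u) = √((92 - 44)/(-205 - 44) + 50) = √(48/(-249) + 50) = √(-1/249*48 + 50) = √(-16/83 + 50) = √(4134/83) = √343122/83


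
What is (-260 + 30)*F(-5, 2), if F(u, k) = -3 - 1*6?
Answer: 2070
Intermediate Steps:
F(u, k) = -9 (F(u, k) = -3 - 6 = -9)
(-260 + 30)*F(-5, 2) = (-260 + 30)*(-9) = -230*(-9) = 2070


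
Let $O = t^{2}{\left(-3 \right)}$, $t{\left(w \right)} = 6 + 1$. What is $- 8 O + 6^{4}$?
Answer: $904$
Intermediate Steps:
$t{\left(w \right)} = 7$
$O = 49$ ($O = 7^{2} = 49$)
$- 8 O + 6^{4} = \left(-8\right) 49 + 6^{4} = -392 + 1296 = 904$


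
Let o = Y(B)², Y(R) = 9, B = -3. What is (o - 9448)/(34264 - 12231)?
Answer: -9367/22033 ≈ -0.42514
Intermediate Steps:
o = 81 (o = 9² = 81)
(o - 9448)/(34264 - 12231) = (81 - 9448)/(34264 - 12231) = -9367/22033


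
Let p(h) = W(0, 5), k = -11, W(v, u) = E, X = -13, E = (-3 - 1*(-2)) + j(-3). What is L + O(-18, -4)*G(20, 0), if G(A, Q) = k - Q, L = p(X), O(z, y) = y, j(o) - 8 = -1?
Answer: 50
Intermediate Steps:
j(o) = 7 (j(o) = 8 - 1 = 7)
E = 6 (E = (-3 - 1*(-2)) + 7 = (-3 + 2) + 7 = -1 + 7 = 6)
W(v, u) = 6
p(h) = 6
L = 6
G(A, Q) = -11 - Q
L + O(-18, -4)*G(20, 0) = 6 - 4*(-11 - 1*0) = 6 - 4*(-11 + 0) = 6 - 4*(-11) = 6 + 44 = 50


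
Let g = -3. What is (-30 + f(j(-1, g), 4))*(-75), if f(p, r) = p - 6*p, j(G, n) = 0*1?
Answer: 2250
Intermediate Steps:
j(G, n) = 0
f(p, r) = -5*p
(-30 + f(j(-1, g), 4))*(-75) = (-30 - 5*0)*(-75) = (-30 + 0)*(-75) = -30*(-75) = 2250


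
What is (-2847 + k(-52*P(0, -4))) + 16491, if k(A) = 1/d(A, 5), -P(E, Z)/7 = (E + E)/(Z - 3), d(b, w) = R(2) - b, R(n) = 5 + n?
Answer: 95509/7 ≈ 13644.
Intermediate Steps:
d(b, w) = 7 - b (d(b, w) = (5 + 2) - b = 7 - b)
P(E, Z) = -14*E/(-3 + Z) (P(E, Z) = -7*(E + E)/(Z - 3) = -7*2*E/(-3 + Z) = -14*E/(-3 + Z))
k(A) = 1/(7 - A)
(-2847 + k(-52*P(0, -4))) + 16491 = (-2847 - 1/(-7 - (-728)*0/(-3 - 4))) + 16491 = (-2847 - 1/(-7 - (-728)*0/(-7))) + 16491 = (-2847 - 1/(-7 - (-728)*0*(-1)/7)) + 16491 = (-2847 - 1/(-7 - 52*0)) + 16491 = (-2847 - 1/(-7 + 0)) + 16491 = (-2847 - 1/(-7)) + 16491 = (-2847 - 1*(-⅐)) + 16491 = (-2847 + ⅐) + 16491 = -19928/7 + 16491 = 95509/7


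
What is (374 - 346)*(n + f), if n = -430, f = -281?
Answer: -19908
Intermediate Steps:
(374 - 346)*(n + f) = (374 - 346)*(-430 - 281) = 28*(-711) = -19908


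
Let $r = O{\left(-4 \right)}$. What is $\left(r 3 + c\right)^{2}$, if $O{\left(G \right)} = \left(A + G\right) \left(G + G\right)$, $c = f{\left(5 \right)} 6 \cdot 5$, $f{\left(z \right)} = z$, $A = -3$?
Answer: $101124$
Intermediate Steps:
$c = 150$ ($c = 5 \cdot 6 \cdot 5 = 30 \cdot 5 = 150$)
$O{\left(G \right)} = 2 G \left(-3 + G\right)$ ($O{\left(G \right)} = \left(-3 + G\right) \left(G + G\right) = \left(-3 + G\right) 2 G = 2 G \left(-3 + G\right)$)
$r = 56$ ($r = 2 \left(-4\right) \left(-3 - 4\right) = 2 \left(-4\right) \left(-7\right) = 56$)
$\left(r 3 + c\right)^{2} = \left(56 \cdot 3 + 150\right)^{2} = \left(168 + 150\right)^{2} = 318^{2} = 101124$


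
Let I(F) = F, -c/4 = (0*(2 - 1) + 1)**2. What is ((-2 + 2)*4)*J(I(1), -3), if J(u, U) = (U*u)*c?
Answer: 0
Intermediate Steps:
c = -4 (c = -4*(0*(2 - 1) + 1)**2 = -4*(0*1 + 1)**2 = -4*(0 + 1)**2 = -4*1**2 = -4*1 = -4)
J(u, U) = -4*U*u (J(u, U) = (U*u)*(-4) = -4*U*u)
((-2 + 2)*4)*J(I(1), -3) = ((-2 + 2)*4)*(-4*(-3)*1) = (0*4)*12 = 0*12 = 0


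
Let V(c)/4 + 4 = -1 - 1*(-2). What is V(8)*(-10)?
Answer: 120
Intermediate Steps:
V(c) = -12 (V(c) = -16 + 4*(-1 - 1*(-2)) = -16 + 4*(-1 + 2) = -16 + 4*1 = -16 + 4 = -12)
V(8)*(-10) = -12*(-10) = 120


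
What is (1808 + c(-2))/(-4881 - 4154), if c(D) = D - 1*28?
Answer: -1778/9035 ≈ -0.19679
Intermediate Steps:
c(D) = -28 + D (c(D) = D - 28 = -28 + D)
(1808 + c(-2))/(-4881 - 4154) = (1808 + (-28 - 2))/(-4881 - 4154) = (1808 - 30)/(-9035) = 1778*(-1/9035) = -1778/9035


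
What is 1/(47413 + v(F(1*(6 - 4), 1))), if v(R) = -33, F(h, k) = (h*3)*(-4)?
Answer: 1/47380 ≈ 2.1106e-5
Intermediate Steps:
F(h, k) = -12*h (F(h, k) = (3*h)*(-4) = -12*h)
1/(47413 + v(F(1*(6 - 4), 1))) = 1/(47413 - 33) = 1/47380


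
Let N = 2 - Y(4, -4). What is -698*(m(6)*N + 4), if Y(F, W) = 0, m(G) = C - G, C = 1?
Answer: 4188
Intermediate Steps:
m(G) = 1 - G
N = 2 (N = 2 - 1*0 = 2 + 0 = 2)
-698*(m(6)*N + 4) = -698*((1 - 1*6)*2 + 4) = -698*((1 - 6)*2 + 4) = -698*(-5*2 + 4) = -698*(-10 + 4) = -698*(-6) = 4188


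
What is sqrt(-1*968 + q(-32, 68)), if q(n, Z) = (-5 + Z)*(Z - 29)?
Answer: sqrt(1489) ≈ 38.588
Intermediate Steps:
q(n, Z) = (-29 + Z)*(-5 + Z) (q(n, Z) = (-5 + Z)*(-29 + Z) = (-29 + Z)*(-5 + Z))
sqrt(-1*968 + q(-32, 68)) = sqrt(-1*968 + (145 + 68**2 - 34*68)) = sqrt(-968 + (145 + 4624 - 2312)) = sqrt(-968 + 2457) = sqrt(1489)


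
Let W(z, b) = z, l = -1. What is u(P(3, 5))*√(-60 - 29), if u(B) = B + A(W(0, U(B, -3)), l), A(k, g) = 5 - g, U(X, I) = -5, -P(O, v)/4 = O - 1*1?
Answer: -2*I*√89 ≈ -18.868*I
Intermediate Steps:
P(O, v) = 4 - 4*O (P(O, v) = -4*(O - 1*1) = -4*(O - 1) = -4*(-1 + O) = 4 - 4*O)
u(B) = 6 + B (u(B) = B + (5 - 1*(-1)) = B + (5 + 1) = B + 6 = 6 + B)
u(P(3, 5))*√(-60 - 29) = (6 + (4 - 4*3))*√(-60 - 29) = (6 + (4 - 12))*√(-89) = (6 - 8)*(I*√89) = -2*I*√89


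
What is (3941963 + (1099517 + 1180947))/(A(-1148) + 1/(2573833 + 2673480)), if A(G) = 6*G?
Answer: -32651022088651/36143491943 ≈ -903.37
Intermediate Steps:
(3941963 + (1099517 + 1180947))/(A(-1148) + 1/(2573833 + 2673480)) = (3941963 + (1099517 + 1180947))/(6*(-1148) + 1/(2573833 + 2673480)) = (3941963 + 2280464)/(-6888 + 1/5247313) = 6222427/(-6888 + 1/5247313) = 6222427/(-36143491943/5247313) = 6222427*(-5247313/36143491943) = -32651022088651/36143491943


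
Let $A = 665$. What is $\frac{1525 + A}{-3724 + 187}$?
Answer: $- \frac{730}{1179} \approx -0.61917$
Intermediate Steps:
$\frac{1525 + A}{-3724 + 187} = \frac{1525 + 665}{-3724 + 187} = \frac{2190}{-3537} = 2190 \left(- \frac{1}{3537}\right) = - \frac{730}{1179}$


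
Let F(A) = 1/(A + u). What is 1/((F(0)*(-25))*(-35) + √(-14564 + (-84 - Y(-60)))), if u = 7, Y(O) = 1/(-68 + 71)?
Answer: 75/18164 - I*√131835/90820 ≈ 0.004129 - 0.0039979*I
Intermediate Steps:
Y(O) = ⅓ (Y(O) = 1/3 = ⅓)
F(A) = 1/(7 + A) (F(A) = 1/(A + 7) = 1/(7 + A))
1/((F(0)*(-25))*(-35) + √(-14564 + (-84 - Y(-60)))) = 1/((-25/(7 + 0))*(-35) + √(-14564 + (-84 - 1*⅓))) = 1/((-25/7)*(-35) + √(-14564 + (-84 - ⅓))) = 1/(((⅐)*(-25))*(-35) + √(-14564 - 253/3)) = 1/(-25/7*(-35) + √(-43945/3)) = 1/(125 + I*√131835/3)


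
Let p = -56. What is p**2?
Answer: 3136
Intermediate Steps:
p**2 = (-56)**2 = 3136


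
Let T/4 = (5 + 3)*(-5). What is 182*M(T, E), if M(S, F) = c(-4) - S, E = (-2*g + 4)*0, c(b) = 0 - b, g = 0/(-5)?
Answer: 29848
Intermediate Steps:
g = 0 (g = 0*(-⅕) = 0)
c(b) = -b
T = -160 (T = 4*((5 + 3)*(-5)) = 4*(8*(-5)) = 4*(-40) = -160)
E = 0 (E = (-2*0 + 4)*0 = (0 + 4)*0 = 4*0 = 0)
M(S, F) = 4 - S (M(S, F) = -1*(-4) - S = 4 - S)
182*M(T, E) = 182*(4 - 1*(-160)) = 182*(4 + 160) = 182*164 = 29848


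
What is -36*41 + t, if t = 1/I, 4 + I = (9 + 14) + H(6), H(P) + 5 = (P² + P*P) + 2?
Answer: -129887/88 ≈ -1476.0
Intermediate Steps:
H(P) = -3 + 2*P² (H(P) = -5 + ((P² + P*P) + 2) = -5 + ((P² + P²) + 2) = -5 + (2*P² + 2) = -5 + (2 + 2*P²) = -3 + 2*P²)
I = 88 (I = -4 + ((9 + 14) + (-3 + 2*6²)) = -4 + (23 + (-3 + 2*36)) = -4 + (23 + (-3 + 72)) = -4 + (23 + 69) = -4 + 92 = 88)
t = 1/88 ≈ 0.011364
-36*41 + t = -36*41 + 1/88 = -1476 + 1/88 = -129887/88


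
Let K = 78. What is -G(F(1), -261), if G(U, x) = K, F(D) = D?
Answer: -78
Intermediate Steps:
G(U, x) = 78
-G(F(1), -261) = -1*78 = -78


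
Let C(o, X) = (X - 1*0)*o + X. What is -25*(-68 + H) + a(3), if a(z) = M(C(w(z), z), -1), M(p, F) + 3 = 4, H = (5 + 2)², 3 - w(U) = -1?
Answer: 476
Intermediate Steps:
w(U) = 4 (w(U) = 3 - 1*(-1) = 3 + 1 = 4)
C(o, X) = X + X*o (C(o, X) = (X + 0)*o + X = X*o + X = X + X*o)
H = 49 (H = 7² = 49)
M(p, F) = 1 (M(p, F) = -3 + 4 = 1)
a(z) = 1
-25*(-68 + H) + a(3) = -25*(-68 + 49) + 1 = -25*(-19) + 1 = 475 + 1 = 476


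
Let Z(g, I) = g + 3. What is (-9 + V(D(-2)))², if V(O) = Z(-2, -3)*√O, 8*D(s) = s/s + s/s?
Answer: 289/4 ≈ 72.250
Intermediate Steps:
D(s) = ¼ (D(s) = (s/s + s/s)/8 = (1 + 1)/8 = (⅛)*2 = ¼)
Z(g, I) = 3 + g
V(O) = √O (V(O) = (3 - 2)*√O = 1*√O = √O)
(-9 + V(D(-2)))² = (-9 + √(¼))² = (-9 + ½)² = (-17/2)² = 289/4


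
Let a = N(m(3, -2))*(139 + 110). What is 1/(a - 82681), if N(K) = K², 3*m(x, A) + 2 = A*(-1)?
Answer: -1/82681 ≈ -1.2095e-5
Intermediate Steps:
m(x, A) = -⅔ - A/3 (m(x, A) = -⅔ + (A*(-1))/3 = -⅔ + (-A)/3 = -⅔ - A/3)
a = 0 (a = (-⅔ - ⅓*(-2))²*(139 + 110) = (-⅔ + ⅔)²*249 = 0²*249 = 0*249 = 0)
1/(a - 82681) = 1/(0 - 82681) = 1/(-82681) = -1/82681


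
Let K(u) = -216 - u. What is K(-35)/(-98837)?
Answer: 181/98837 ≈ 0.0018313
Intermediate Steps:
K(-35)/(-98837) = (-216 - 1*(-35))/(-98837) = (-216 + 35)*(-1/98837) = -181*(-1/98837) = 181/98837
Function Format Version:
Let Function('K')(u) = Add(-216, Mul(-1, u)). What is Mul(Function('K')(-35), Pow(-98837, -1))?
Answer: Rational(181, 98837) ≈ 0.0018313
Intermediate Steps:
Mul(Function('K')(-35), Pow(-98837, -1)) = Mul(Add(-216, Mul(-1, -35)), Pow(-98837, -1)) = Mul(Add(-216, 35), Rational(-1, 98837)) = Mul(-181, Rational(-1, 98837)) = Rational(181, 98837)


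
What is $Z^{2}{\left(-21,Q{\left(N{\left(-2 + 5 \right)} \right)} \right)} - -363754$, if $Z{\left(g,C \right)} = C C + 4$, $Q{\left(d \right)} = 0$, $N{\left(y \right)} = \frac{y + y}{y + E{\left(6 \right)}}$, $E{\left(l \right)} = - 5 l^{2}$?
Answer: $363770$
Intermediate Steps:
$N{\left(y \right)} = \frac{2 y}{-180 + y}$ ($N{\left(y \right)} = \frac{y + y}{y - 5 \cdot 6^{2}} = \frac{2 y}{y - 180} = \frac{2 y}{-180 + y}$)
$Z{\left(g,C \right)} = 4 + C^{2}$ ($Z{\left(g,C \right)} = C^{2} + 4 = 4 + C^{2}$)
$Z^{2}{\left(-21,Q{\left(N{\left(-2 + 5 \right)} \right)} \right)} - -363754 = \left(4 + 0^{2}\right)^{2} - -363754 = \left(4 + 0\right)^{2} + 363754 = 4^{2} + 363754 = 16 + 363754 = 363770$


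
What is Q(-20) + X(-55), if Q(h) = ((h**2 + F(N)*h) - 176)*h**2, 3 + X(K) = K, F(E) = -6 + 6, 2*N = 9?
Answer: 89542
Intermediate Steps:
N = 9/2 (N = (1/2)*9 = 9/2 ≈ 4.5000)
F(E) = 0
X(K) = -3 + K
Q(h) = h**2*(-176 + h**2) (Q(h) = ((h**2 + 0*h) - 176)*h**2 = ((h**2 + 0) - 176)*h**2 = (h**2 - 176)*h**2 = (-176 + h**2)*h**2 = h**2*(-176 + h**2))
Q(-20) + X(-55) = (-20)**2*(-176 + (-20)**2) + (-3 - 55) = 400*(-176 + 400) - 58 = 400*224 - 58 = 89600 - 58 = 89542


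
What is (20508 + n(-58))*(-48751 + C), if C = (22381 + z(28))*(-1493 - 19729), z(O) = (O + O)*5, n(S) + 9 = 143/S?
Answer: -571765353117907/58 ≈ -9.8580e+12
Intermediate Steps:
n(S) = -9 + 143/S
z(O) = 10*O (z(O) = (2*O)*5 = 10*O)
C = -480911742 (C = (22381 + 10*28)*(-1493 - 19729) = (22381 + 280)*(-21222) = 22661*(-21222) = -480911742)
(20508 + n(-58))*(-48751 + C) = (20508 + (-9 + 143/(-58)))*(-48751 - 480911742) = (20508 + (-9 + 143*(-1/58)))*(-480960493) = (20508 + (-9 - 143/58))*(-480960493) = (20508 - 665/58)*(-480960493) = (1188799/58)*(-480960493) = -571765353117907/58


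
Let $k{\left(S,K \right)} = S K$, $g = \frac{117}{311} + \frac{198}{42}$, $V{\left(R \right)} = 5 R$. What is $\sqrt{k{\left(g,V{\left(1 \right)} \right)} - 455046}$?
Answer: $\frac{2 i \sqrt{539123019141}}{2177} \approx 674.55 i$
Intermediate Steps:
$g = \frac{11082}{2177}$ ($g = 117 \cdot \frac{1}{311} + 198 \cdot \frac{1}{42} = \frac{117}{311} + \frac{33}{7} = \frac{11082}{2177} \approx 5.0905$)
$k{\left(S,K \right)} = K S$
$\sqrt{k{\left(g,V{\left(1 \right)} \right)} - 455046} = \sqrt{5 \cdot 1 \cdot \frac{11082}{2177} - 455046} = \sqrt{5 \cdot \frac{11082}{2177} - 455046} = \sqrt{\frac{55410}{2177} - 455046} = \sqrt{- \frac{990579732}{2177}} = \frac{2 i \sqrt{539123019141}}{2177}$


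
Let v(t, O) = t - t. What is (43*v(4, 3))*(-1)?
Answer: 0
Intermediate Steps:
v(t, O) = 0
(43*v(4, 3))*(-1) = (43*0)*(-1) = 0*(-1) = 0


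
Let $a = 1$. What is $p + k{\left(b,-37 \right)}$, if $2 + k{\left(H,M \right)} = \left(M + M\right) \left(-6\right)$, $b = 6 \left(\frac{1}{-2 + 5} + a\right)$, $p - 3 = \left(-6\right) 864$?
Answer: $-4739$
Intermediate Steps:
$p = -5181$ ($p = 3 - 5184 = -5181$)
$b = 8$ ($b = 6 \left(\frac{1}{-2 + 5} + 1\right) = 6 \left(\frac{1}{3} + 1\right) = 6 \cdot \frac{4}{3} = 8$)
$k{\left(H,M \right)} = -2 - 12 M$ ($k{\left(H,M \right)} = -2 + \left(M + M\right) \left(-6\right) = -2 + 2 M \left(-6\right) = -2 - 12 M$)
$p + k{\left(b,-37 \right)} = -5181 - -442 = -5181 + \left(-2 + 444\right) = -5181 + 442 = -4739$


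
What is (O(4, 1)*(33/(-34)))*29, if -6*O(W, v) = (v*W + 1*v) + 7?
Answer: 957/17 ≈ 56.294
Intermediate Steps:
O(W, v) = -7/6 - v/6 - W*v/6 (O(W, v) = -((v*W + 1*v) + 7)/6 = -((W*v + v) + 7)/6 = -((v + W*v) + 7)/6 = -(7 + v + W*v)/6 = -7/6 - v/6 - W*v/6)
(O(4, 1)*(33/(-34)))*29 = ((-7/6 - ⅙*1 - ⅙*4*1)*(33/(-34)))*29 = ((-7/6 - ⅙ - ⅔)*(33*(-1/34)))*29 = -2*(-33/34)*29 = (33/17)*29 = 957/17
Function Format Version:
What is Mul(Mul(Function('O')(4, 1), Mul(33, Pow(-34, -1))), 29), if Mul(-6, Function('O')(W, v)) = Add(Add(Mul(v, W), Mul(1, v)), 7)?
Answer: Rational(957, 17) ≈ 56.294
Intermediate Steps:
Function('O')(W, v) = Add(Rational(-7, 6), Mul(Rational(-1, 6), v), Mul(Rational(-1, 6), W, v)) (Function('O')(W, v) = Mul(Rational(-1, 6), Add(Add(Mul(v, W), Mul(1, v)), 7)) = Mul(Rational(-1, 6), Add(Add(Mul(W, v), v), 7)) = Mul(Rational(-1, 6), Add(Add(v, Mul(W, v)), 7)) = Mul(Rational(-1, 6), Add(7, v, Mul(W, v))) = Add(Rational(-7, 6), Mul(Rational(-1, 6), v), Mul(Rational(-1, 6), W, v)))
Mul(Mul(Function('O')(4, 1), Mul(33, Pow(-34, -1))), 29) = Mul(Mul(Add(Rational(-7, 6), Mul(Rational(-1, 6), 1), Mul(Rational(-1, 6), 4, 1)), Mul(33, Pow(-34, -1))), 29) = Mul(Mul(Add(Rational(-7, 6), Rational(-1, 6), Rational(-2, 3)), Mul(33, Rational(-1, 34))), 29) = Mul(Mul(-2, Rational(-33, 34)), 29) = Mul(Rational(33, 17), 29) = Rational(957, 17)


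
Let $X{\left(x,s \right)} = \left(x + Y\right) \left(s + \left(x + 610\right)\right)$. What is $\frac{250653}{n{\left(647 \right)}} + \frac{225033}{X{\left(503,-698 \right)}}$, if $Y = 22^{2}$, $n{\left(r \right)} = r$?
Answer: $\frac{34271439472}{88338145} \approx 387.96$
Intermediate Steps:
$Y = 484$
$X{\left(x,s \right)} = \left(484 + x\right) \left(610 + s + x\right)$ ($X{\left(x,s \right)} = \left(x + 484\right) \left(s + \left(x + 610\right)\right) = \left(484 + x\right) \left(s + \left(610 + x\right)\right) = \left(484 + x\right) \left(610 + s + x\right)$)
$\frac{250653}{n{\left(647 \right)}} + \frac{225033}{X{\left(503,-698 \right)}} = \frac{250653}{647} + \frac{225033}{295240 + 503^{2} + 484 \left(-698\right) + 1094 \cdot 503 - 351094} = 250653 \cdot \frac{1}{647} + \frac{225033}{295240 + 253009 - 337832 + 550282 - 351094} = \frac{250653}{647} + \frac{225033}{409605} = \frac{250653}{647} + 225033 \cdot \frac{1}{409605} = \frac{250653}{647} + \frac{75011}{136535} = \frac{34271439472}{88338145}$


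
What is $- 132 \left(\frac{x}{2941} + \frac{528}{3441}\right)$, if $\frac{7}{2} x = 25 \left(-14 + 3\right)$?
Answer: $- \frac{395004984}{23613289} \approx -16.728$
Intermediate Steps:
$x = - \frac{550}{7}$ ($x = \frac{2 \cdot 25 \left(-14 + 3\right)}{7} = \frac{2 \cdot 25 \left(-11\right)}{7} = \frac{2}{7} \left(-275\right) = - \frac{550}{7} \approx -78.571$)
$- 132 \left(\frac{x}{2941} + \frac{528}{3441}\right) = - 132 \left(- \frac{550}{7 \cdot 2941} + \frac{528}{3441}\right) = - 132 \left(\left(- \frac{550}{7}\right) \frac{1}{2941} + 528 \cdot \frac{1}{3441}\right) = - 132 \left(- \frac{550}{20587} + \frac{176}{1147}\right) = \left(-132\right) \frac{2992462}{23613289} = - \frac{395004984}{23613289}$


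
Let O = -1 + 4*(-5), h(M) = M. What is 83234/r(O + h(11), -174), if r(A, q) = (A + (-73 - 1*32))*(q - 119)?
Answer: 83234/33695 ≈ 2.4702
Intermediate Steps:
O = -21 (O = -1 - 20 = -21)
r(A, q) = (-119 + q)*(-105 + A) (r(A, q) = (A + (-73 - 32))*(-119 + q) = (A - 105)*(-119 + q) = (-105 + A)*(-119 + q) = (-119 + q)*(-105 + A))
83234/r(O + h(11), -174) = 83234/(12495 - 119*(-21 + 11) - 105*(-174) + (-21 + 11)*(-174)) = 83234/(12495 - 119*(-10) + 18270 - 10*(-174)) = 83234/(12495 + 1190 + 18270 + 1740) = 83234/33695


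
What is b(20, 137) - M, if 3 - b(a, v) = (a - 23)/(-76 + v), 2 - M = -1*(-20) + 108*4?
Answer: 27636/61 ≈ 453.05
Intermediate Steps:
M = -450 (M = 2 - (-1*(-20) + 108*4) = 2 - (20 + 432) = 2 - 1*452 = 2 - 452 = -450)
b(a, v) = 3 - (-23 + a)/(-76 + v) (b(a, v) = 3 - (a - 23)/(-76 + v) = 3 - (-23 + a)/(-76 + v))
b(20, 137) - M = (-205 - 1*20 + 3*137)/(-76 + 137) - 1*(-450) = (-205 - 20 + 411)/61 + 450 = (1/61)*186 + 450 = 186/61 + 450 = 27636/61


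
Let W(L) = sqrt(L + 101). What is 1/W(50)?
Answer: sqrt(151)/151 ≈ 0.081379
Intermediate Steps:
W(L) = sqrt(101 + L)
1/W(50) = 1/(sqrt(101 + 50)) = 1/(sqrt(151)) = sqrt(151)/151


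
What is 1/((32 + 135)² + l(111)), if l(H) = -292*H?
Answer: -1/4523 ≈ -0.00022109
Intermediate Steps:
1/((32 + 135)² + l(111)) = 1/((32 + 135)² - 292*111) = 1/(167² - 32412) = 1/(27889 - 32412) = 1/(-4523) = -1/4523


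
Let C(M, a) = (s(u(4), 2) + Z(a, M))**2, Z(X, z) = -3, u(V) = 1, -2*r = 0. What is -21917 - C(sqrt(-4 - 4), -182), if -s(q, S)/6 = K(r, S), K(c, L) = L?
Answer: -22142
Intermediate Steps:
r = 0 (r = -1/2*0 = 0)
s(q, S) = -6*S
C(M, a) = 225 (C(M, a) = (-6*2 - 3)**2 = (-12 - 3)**2 = (-15)**2 = 225)
-21917 - C(sqrt(-4 - 4), -182) = -21917 - 1*225 = -21917 - 225 = -22142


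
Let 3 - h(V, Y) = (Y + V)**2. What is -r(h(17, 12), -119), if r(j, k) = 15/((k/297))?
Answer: 4455/119 ≈ 37.437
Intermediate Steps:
h(V, Y) = 3 - (V + Y)**2 (h(V, Y) = 3 - (Y + V)**2 = 3 - (V + Y)**2)
r(j, k) = 4455/k (r(j, k) = 15/((k*(1/297))) = 15/((k/297)) = 15*(297/k) = 4455/k)
-r(h(17, 12), -119) = -4455/(-119) = -4455*(-1)/119 = -1*(-4455/119) = 4455/119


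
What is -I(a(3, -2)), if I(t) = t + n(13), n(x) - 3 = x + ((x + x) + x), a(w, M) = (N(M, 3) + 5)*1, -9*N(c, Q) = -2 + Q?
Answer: -539/9 ≈ -59.889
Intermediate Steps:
N(c, Q) = 2/9 - Q/9 (N(c, Q) = -(-2 + Q)/9 = 2/9 - Q/9)
a(w, M) = 44/9 (a(w, M) = ((2/9 - ⅑*3) + 5)*1 = ((2/9 - ⅓) + 5)*1 = (-⅑ + 5)*1 = (44/9)*1 = 44/9)
n(x) = 3 + 4*x (n(x) = 3 + (x + ((x + x) + x)) = 3 + (x + (2*x + x)) = 3 + (x + 3*x) = 3 + 4*x)
I(t) = 55 + t (I(t) = t + (3 + 4*13) = t + (3 + 52) = t + 55 = 55 + t)
-I(a(3, -2)) = -(55 + 44/9) = -1*539/9 = -539/9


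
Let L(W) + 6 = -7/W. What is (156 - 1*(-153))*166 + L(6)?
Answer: 307721/6 ≈ 51287.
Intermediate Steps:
L(W) = -6 - 7/W
(156 - 1*(-153))*166 + L(6) = (156 - 1*(-153))*166 + (-6 - 7/6) = (156 + 153)*166 + (-6 - 7*⅙) = 309*166 + (-6 - 7/6) = 51294 - 43/6 = 307721/6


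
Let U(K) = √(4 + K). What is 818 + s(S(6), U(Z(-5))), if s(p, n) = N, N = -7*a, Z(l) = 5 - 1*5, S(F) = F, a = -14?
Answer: 916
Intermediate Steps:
Z(l) = 0 (Z(l) = 5 - 5 = 0)
N = 98 (N = -7*(-14) = 98)
s(p, n) = 98
818 + s(S(6), U(Z(-5))) = 818 + 98 = 916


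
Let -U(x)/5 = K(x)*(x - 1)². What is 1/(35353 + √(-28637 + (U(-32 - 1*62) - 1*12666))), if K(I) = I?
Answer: 35353/1245634162 - √4200447/1245634162 ≈ 2.6736e-5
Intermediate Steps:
U(x) = -5*x*(-1 + x)² (U(x) = -5*x*(x - 1)² = -5*x*(-1 + x)²)
1/(35353 + √(-28637 + (U(-32 - 1*62) - 1*12666))) = 1/(35353 + √(-28637 + (-5*(-32 - 1*62)*(-1 + (-32 - 1*62))² - 1*12666))) = 1/(35353 + √(-28637 + (-5*(-32 - 62)*(-1 + (-32 - 62))² - 12666))) = 1/(35353 + √(-28637 + (-5*(-94)*(-1 - 94)² - 12666))) = 1/(35353 + √(-28637 + (-5*(-94)*(-95)² - 12666))) = 1/(35353 + √(-28637 + (-5*(-94)*9025 - 12666))) = 1/(35353 + √(-28637 + (4241750 - 12666))) = 1/(35353 + √(-28637 + 4229084)) = 1/(35353 + √4200447)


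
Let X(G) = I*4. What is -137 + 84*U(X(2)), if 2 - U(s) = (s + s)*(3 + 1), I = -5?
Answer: 13471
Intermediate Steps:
X(G) = -20 (X(G) = -5*4 = -20)
U(s) = 2 - 8*s (U(s) = 2 - (s + s)*(3 + 1) = 2 - 2*s*4 = 2 - 8*s)
-137 + 84*U(X(2)) = -137 + 84*(2 - 8*(-20)) = -137 + 84*(2 + 160) = -137 + 84*162 = -137 + 13608 = 13471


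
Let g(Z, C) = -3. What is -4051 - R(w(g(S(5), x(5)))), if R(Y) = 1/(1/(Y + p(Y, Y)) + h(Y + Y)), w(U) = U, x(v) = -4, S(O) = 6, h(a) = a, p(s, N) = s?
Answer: -149881/37 ≈ -4050.8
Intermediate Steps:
R(Y) = 1/(1/(2*Y) + 2*Y) (R(Y) = 1/(1/(Y + Y) + (Y + Y)) = 1/(1/(2*Y) + 2*Y))
-4051 - R(w(g(S(5), x(5)))) = -4051 - 2*(-3)/(1 + 4*(-3)²) = -4051 - 2*(-3)/(1 + 4*9) = -4051 - 2*(-3)/(1 + 36) = -4051 - 2*(-3)/37 = -4051 - 1*(-6/37) = -4051 + 6/37 = -149881/37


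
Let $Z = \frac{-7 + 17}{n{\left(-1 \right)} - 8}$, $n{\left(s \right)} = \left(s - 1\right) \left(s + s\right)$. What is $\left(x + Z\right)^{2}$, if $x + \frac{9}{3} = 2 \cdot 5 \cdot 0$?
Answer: $\frac{121}{4} \approx 30.25$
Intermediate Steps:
$x = -3$ ($x = -3 + 2 \cdot 5 \cdot 0 = -3 + 10 \cdot 0 = -3 + 0 = -3$)
$n{\left(s \right)} = 2 s \left(-1 + s\right)$ ($n{\left(s \right)} = \left(-1 + s\right) 2 s = 2 s \left(-1 + s\right)$)
$Z = - \frac{5}{2}$ ($Z = \frac{-7 + 17}{2 \left(-1\right) \left(-1 - 1\right) - 8} = \frac{10}{2 \left(-1\right) \left(-2\right) - 8} = \frac{10}{4 - 8} = \frac{10}{-4} = 10 \left(- \frac{1}{4}\right) = - \frac{5}{2} \approx -2.5$)
$\left(x + Z\right)^{2} = \left(-3 - \frac{5}{2}\right)^{2} = \left(- \frac{11}{2}\right)^{2} = \frac{121}{4}$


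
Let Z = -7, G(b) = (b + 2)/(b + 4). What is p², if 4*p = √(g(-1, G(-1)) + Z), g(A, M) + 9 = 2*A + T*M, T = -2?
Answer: -7/6 ≈ -1.1667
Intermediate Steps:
G(b) = (2 + b)/(4 + b)
g(A, M) = -9 - 2*M + 2*A (g(A, M) = -9 + (2*A - 2*M) = -9 + (-2*M + 2*A) = -9 - 2*M + 2*A)
p = I*√42/6 (p = √((-9 - 2*(2 - 1)/(4 - 1) + 2*(-1)) - 7)/4 = √((-9 - 2/3 - 2) - 7)/4 = √((-9 - 2*⅓ - 2) - 7)/4 = √((-9 - ⅔ - 2) - 7)/4 = √(-35/3 - 7)/4 = √(-56/3)/4 = (2*I*√42/3)/4 = I*√42/6 ≈ 1.0801*I)
p² = (I*√42/6)² = -7/6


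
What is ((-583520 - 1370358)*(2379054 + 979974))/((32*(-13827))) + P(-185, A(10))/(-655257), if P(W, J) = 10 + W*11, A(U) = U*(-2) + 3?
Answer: 59729687110729579/4026772684 ≈ 1.4833e+7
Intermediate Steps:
A(U) = 3 - 2*U (A(U) = -2*U + 3 = 3 - 2*U)
P(W, J) = 10 + 11*W
((-583520 - 1370358)*(2379054 + 979974))/((32*(-13827))) + P(-185, A(10))/(-655257) = ((-583520 - 1370358)*(2379054 + 979974))/((32*(-13827))) + (10 + 11*(-185))/(-655257) = -1953878*3359028/(-442464) + (10 - 2035)*(-1/655257) = -6563130910584*(-1/442464) - 2025*(-1/655257) = 273463787941/18436 + 675/218419 = 59729687110729579/4026772684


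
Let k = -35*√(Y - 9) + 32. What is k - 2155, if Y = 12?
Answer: -2123 - 35*√3 ≈ -2183.6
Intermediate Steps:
k = 32 - 35*√3 (k = -35*√(12 - 9) + 32 = -35*√3 + 32 = 32 - 35*√3 ≈ -28.622)
k - 2155 = (32 - 35*√3) - 2155 = -2123 - 35*√3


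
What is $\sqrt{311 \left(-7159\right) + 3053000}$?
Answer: $33 \sqrt{759} \approx 909.15$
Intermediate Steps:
$\sqrt{311 \left(-7159\right) + 3053000} = \sqrt{-2226449 + 3053000} = \sqrt{826551} = 33 \sqrt{759}$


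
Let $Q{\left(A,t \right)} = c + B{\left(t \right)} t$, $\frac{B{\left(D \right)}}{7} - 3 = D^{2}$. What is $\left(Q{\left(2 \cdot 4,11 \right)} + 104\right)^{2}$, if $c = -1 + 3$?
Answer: $93199716$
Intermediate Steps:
$B{\left(D \right)} = 21 + 7 D^{2}$
$c = 2$
$Q{\left(A,t \right)} = 2 + t \left(21 + 7 t^{2}\right)$ ($Q{\left(A,t \right)} = 2 + \left(21 + 7 t^{2}\right) t = 2 + t \left(21 + 7 t^{2}\right)$)
$\left(Q{\left(2 \cdot 4,11 \right)} + 104\right)^{2} = \left(\left(2 + 7 \cdot 11 \left(3 + 11^{2}\right)\right) + 104\right)^{2} = \left(\left(2 + 7 \cdot 11 \left(3 + 121\right)\right) + 104\right)^{2} = \left(\left(2 + 7 \cdot 11 \cdot 124\right) + 104\right)^{2} = \left(\left(2 + 9548\right) + 104\right)^{2} = \left(9550 + 104\right)^{2} = 9654^{2} = 93199716$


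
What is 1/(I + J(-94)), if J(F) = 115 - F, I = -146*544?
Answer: -1/79215 ≈ -1.2624e-5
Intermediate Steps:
I = -79424
1/(I + J(-94)) = 1/(-79424 + (115 - 1*(-94))) = 1/(-79424 + (115 + 94)) = 1/(-79424 + 209) = 1/(-79215) = -1/79215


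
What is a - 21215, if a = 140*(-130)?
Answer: -39415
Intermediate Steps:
a = -18200
a - 21215 = -18200 - 21215 = -39415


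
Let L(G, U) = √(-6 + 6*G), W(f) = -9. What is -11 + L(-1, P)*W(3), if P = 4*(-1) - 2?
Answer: -11 - 18*I*√3 ≈ -11.0 - 31.177*I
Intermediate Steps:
P = -6 (P = -4 - 2 = -6)
-11 + L(-1, P)*W(3) = -11 + √(-6 + 6*(-1))*(-9) = -11 + √(-6 - 6)*(-9) = -11 + √(-12)*(-9) = -11 + (2*I*√3)*(-9) = -11 - 18*I*√3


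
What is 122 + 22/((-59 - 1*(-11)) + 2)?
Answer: 2795/23 ≈ 121.52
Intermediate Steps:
122 + 22/((-59 - 1*(-11)) + 2) = 122 + 22/((-59 + 11) + 2) = 122 + 22/(-48 + 2) = 122 + 22/(-46) = 122 + 22*(-1/46) = 122 - 11/23 = 2795/23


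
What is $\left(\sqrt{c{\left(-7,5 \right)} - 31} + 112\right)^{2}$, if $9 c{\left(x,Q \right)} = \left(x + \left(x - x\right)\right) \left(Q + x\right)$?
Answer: $\frac{\left(336 + i \sqrt{265}\right)^{2}}{9} \approx 12515.0 + 1215.5 i$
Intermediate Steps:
$c{\left(x,Q \right)} = \frac{x \left(Q + x\right)}{9}$ ($c{\left(x,Q \right)} = \frac{\left(x + \left(x - x\right)\right) \left(Q + x\right)}{9} = \frac{\left(x + 0\right) \left(Q + x\right)}{9} = \frac{x \left(Q + x\right)}{9}$)
$\left(\sqrt{c{\left(-7,5 \right)} - 31} + 112\right)^{2} = \left(\sqrt{\frac{1}{9} \left(-7\right) \left(5 - 7\right) - 31} + 112\right)^{2} = \left(\sqrt{\frac{1}{9} \left(-7\right) \left(-2\right) - 31} + 112\right)^{2} = \left(\sqrt{\frac{14}{9} - 31} + 112\right)^{2} = \left(\sqrt{- \frac{265}{9}} + 112\right)^{2} = \left(\frac{i \sqrt{265}}{3} + 112\right)^{2} = \left(112 + \frac{i \sqrt{265}}{3}\right)^{2}$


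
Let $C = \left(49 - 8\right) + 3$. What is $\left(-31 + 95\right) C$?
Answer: $2816$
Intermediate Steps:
$C = 44$ ($C = 41 + 3 = 44$)
$\left(-31 + 95\right) C = \left(-31 + 95\right) 44 = 64 \cdot 44 = 2816$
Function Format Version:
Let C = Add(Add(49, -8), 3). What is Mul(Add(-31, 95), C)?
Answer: 2816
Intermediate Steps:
C = 44 (C = Add(41, 3) = 44)
Mul(Add(-31, 95), C) = Mul(Add(-31, 95), 44) = Mul(64, 44) = 2816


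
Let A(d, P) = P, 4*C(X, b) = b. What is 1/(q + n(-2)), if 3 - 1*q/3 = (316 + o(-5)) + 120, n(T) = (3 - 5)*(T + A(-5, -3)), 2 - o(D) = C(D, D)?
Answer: -4/5195 ≈ -0.00076997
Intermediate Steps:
C(X, b) = b/4
o(D) = 2 - D/4
n(T) = 6 - 2*T (n(T) = (3 - 5)*(T - 3) = -2*(-3 + T) = 6 - 2*T)
q = -5235/4 (q = 9 - 3*((316 + (2 - ¼*(-5))) + 120) = 9 - 3*((316 + (2 + 5/4)) + 120) = 9 - 3*((316 + 13/4) + 120) = 9 - 3*(1277/4 + 120) = 9 - 3*1757/4 = 9 - 5271/4 = -5235/4 ≈ -1308.8)
1/(q + n(-2)) = 1/(-5235/4 + (6 - 2*(-2))) = 1/(-5235/4 + (6 + 4)) = 1/(-5235/4 + 10) = 1/(-5195/4) = -4/5195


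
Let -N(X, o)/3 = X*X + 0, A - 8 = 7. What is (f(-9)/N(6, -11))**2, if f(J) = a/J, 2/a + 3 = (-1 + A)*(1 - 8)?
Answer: 1/2409435396 ≈ 4.1504e-10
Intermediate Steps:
A = 15 (A = 8 + 7 = 15)
a = -2/101 (a = 2/(-3 + (-1 + 15)*(1 - 8)) = 2/(-3 + 14*(-7)) = 2/(-3 - 98) = 2/(-101) = 2*(-1/101) = -2/101 ≈ -0.019802)
f(J) = -2/(101*J)
N(X, o) = -3*X**2 (N(X, o) = -3*(X*X + 0) = -3*(X**2 + 0) = -3*X**2)
(f(-9)/N(6, -11))**2 = ((-2/101/(-9))/((-3*6**2)))**2 = ((-2/101*(-1/9))/((-3*36)))**2 = ((2/909)/(-108))**2 = ((2/909)*(-1/108))**2 = (-1/49086)**2 = 1/2409435396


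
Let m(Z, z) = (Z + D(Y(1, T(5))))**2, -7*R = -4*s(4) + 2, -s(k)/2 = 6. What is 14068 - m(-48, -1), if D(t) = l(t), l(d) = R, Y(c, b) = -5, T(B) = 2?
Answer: 540336/49 ≈ 11027.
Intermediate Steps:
s(k) = -12 (s(k) = -2*6 = -12)
R = -50/7 (R = -(-4*(-12) + 2)/7 = -(48 + 2)/7 = -1/7*50 = -50/7 ≈ -7.1429)
l(d) = -50/7
D(t) = -50/7
m(Z, z) = (-50/7 + Z)**2 (m(Z, z) = (Z - 50/7)**2 = (-50/7 + Z)**2)
14068 - m(-48, -1) = 14068 - (-50 + 7*(-48))**2/49 = 14068 - (-50 - 336)**2/49 = 14068 - (-386)**2/49 = 14068 - 148996/49 = 540336/49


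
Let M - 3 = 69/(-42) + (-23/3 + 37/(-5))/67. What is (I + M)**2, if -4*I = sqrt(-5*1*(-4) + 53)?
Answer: 4628046469/791859600 - 15931*sqrt(73)/28140 ≈ 1.0075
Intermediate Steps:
I = -sqrt(73)/4 (I = -sqrt(-5*1*(-4) + 53)/4 = -sqrt(-5*(-4) + 53)/4 = -sqrt(20 + 53)/4 = -sqrt(73)/4 ≈ -2.1360)
M = 15931/14070 (M = 3 + (69/(-42) + (-23/3 + 37/(-5))/67) = 3 + (69*(-1/42) + (-23*1/3 + 37*(-1/5))*(1/67)) = 3 + (-23/14 + (-23/3 - 37/5)*(1/67)) = 3 + (-23/14 - 226/15*1/67) = 3 + (-23/14 - 226/1005) = 3 - 26279/14070 = 15931/14070 ≈ 1.1323)
(I + M)**2 = (-sqrt(73)/4 + 15931/14070)**2 = (15931/14070 - sqrt(73)/4)**2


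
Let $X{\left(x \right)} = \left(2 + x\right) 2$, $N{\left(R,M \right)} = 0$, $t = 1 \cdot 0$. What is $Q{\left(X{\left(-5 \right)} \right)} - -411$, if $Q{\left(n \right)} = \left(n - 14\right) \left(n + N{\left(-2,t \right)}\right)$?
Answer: $531$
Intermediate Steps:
$t = 0$
$X{\left(x \right)} = 4 + 2 x$
$Q{\left(n \right)} = n \left(-14 + n\right)$ ($Q{\left(n \right)} = \left(n - 14\right) \left(n + 0\right) = \left(-14 + n\right) n = n \left(-14 + n\right)$)
$Q{\left(X{\left(-5 \right)} \right)} - -411 = \left(4 + 2 \left(-5\right)\right) \left(-14 + \left(4 + 2 \left(-5\right)\right)\right) - -411 = \left(4 - 10\right) \left(-14 + \left(4 - 10\right)\right) + 411 = - 6 \left(-14 - 6\right) + 411 = \left(-6\right) \left(-20\right) + 411 = 120 + 411 = 531$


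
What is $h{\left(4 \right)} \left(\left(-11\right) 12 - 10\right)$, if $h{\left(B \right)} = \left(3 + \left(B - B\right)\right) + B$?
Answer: $-994$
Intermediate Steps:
$h{\left(B \right)} = 3 + B$ ($h{\left(B \right)} = \left(3 + 0\right) + B = 3 + B$)
$h{\left(4 \right)} \left(\left(-11\right) 12 - 10\right) = \left(3 + 4\right) \left(\left(-11\right) 12 - 10\right) = 7 \left(-132 - 10\right) = 7 \left(-142\right) = -994$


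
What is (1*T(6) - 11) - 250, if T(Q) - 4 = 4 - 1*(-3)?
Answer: -250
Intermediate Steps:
T(Q) = 11 (T(Q) = 4 + (4 - 1*(-3)) = 4 + (4 + 3) = 4 + 7 = 11)
(1*T(6) - 11) - 250 = (1*11 - 11) - 250 = (11 - 11) - 250 = 0 - 250 = -250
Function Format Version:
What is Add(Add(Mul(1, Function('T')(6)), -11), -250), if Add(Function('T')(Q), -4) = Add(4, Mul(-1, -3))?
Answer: -250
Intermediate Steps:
Function('T')(Q) = 11 (Function('T')(Q) = Add(4, Add(4, Mul(-1, -3))) = Add(4, Add(4, 3)) = Add(4, 7) = 11)
Add(Add(Mul(1, Function('T')(6)), -11), -250) = Add(Add(Mul(1, 11), -11), -250) = Add(Add(11, -11), -250) = Add(0, -250) = -250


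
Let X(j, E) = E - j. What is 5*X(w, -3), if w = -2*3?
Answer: 15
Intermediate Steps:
w = -6
5*X(w, -3) = 5*(-3 - 1*(-6)) = 5*(-3 + 6) = 5*3 = 15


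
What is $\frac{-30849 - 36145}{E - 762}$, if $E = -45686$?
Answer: $\frac{33497}{23224} \approx 1.4423$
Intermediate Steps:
$\frac{-30849 - 36145}{E - 762} = \frac{-30849 - 36145}{-45686 - 762} = - \frac{66994}{-46448} = \left(-66994\right) \left(- \frac{1}{46448}\right) = \frac{33497}{23224}$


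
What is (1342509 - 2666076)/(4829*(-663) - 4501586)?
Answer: 189081/1100459 ≈ 0.17182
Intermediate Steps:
(1342509 - 2666076)/(4829*(-663) - 4501586) = -1323567/(-3201627 - 4501586) = -1323567/(-7703213) = -1323567*(-1/7703213) = 189081/1100459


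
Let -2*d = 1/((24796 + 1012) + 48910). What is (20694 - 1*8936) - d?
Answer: 1757068489/149436 ≈ 11758.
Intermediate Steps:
d = -1/149436 (d = -1/(2*((24796 + 1012) + 48910)) = -1/(2*(25808 + 48910)) = -½/74718 = -½*1/74718 = -1/149436 ≈ -6.6918e-6)
(20694 - 1*8936) - d = (20694 - 1*8936) - 1*(-1/149436) = (20694 - 8936) + 1/149436 = 11758 + 1/149436 = 1757068489/149436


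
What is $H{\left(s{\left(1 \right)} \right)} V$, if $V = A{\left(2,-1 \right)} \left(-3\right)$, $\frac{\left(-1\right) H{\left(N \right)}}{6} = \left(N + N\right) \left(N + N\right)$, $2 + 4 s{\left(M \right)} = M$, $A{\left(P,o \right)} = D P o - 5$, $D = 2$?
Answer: $- \frac{81}{2} \approx -40.5$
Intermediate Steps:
$A{\left(P,o \right)} = -5 + 2 P o$ ($A{\left(P,o \right)} = 2 P o - 5 = -5 + 2 P o$)
$s{\left(M \right)} = - \frac{1}{2} + \frac{M}{4}$
$H{\left(N \right)} = - 24 N^{2}$ ($H{\left(N \right)} = - 6 \left(N + N\right) \left(N + N\right) = - 6 \cdot 2 N 2 N = - 6 \cdot 4 N^{2} = - 24 N^{2}$)
$V = 27$ ($V = \left(-5 + 2 \cdot 2 \left(-1\right)\right) \left(-3\right) = \left(-5 - 4\right) \left(-3\right) = \left(-9\right) \left(-3\right) = 27$)
$H{\left(s{\left(1 \right)} \right)} V = - 24 \left(- \frac{1}{2} + \frac{1}{4} \cdot 1\right)^{2} \cdot 27 = - 24 \left(- \frac{1}{2} + \frac{1}{4}\right)^{2} \cdot 27 = - 24 \left(- \frac{1}{4}\right)^{2} \cdot 27 = \left(-24\right) \frac{1}{16} \cdot 27 = \left(- \frac{3}{2}\right) 27 = - \frac{81}{2}$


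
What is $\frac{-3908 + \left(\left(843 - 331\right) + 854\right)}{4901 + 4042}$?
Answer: $- \frac{2542}{8943} \approx -0.28424$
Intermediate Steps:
$\frac{-3908 + \left(\left(843 - 331\right) + 854\right)}{4901 + 4042} = \frac{-3908 + \left(512 + 854\right)}{8943} = \left(-3908 + 1366\right) \frac{1}{8943} = \left(-2542\right) \frac{1}{8943} = - \frac{2542}{8943}$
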